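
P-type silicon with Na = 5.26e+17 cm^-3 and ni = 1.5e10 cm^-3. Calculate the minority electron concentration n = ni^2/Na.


Step 1: Majority hole concentration p ≈ Na = 5.26e+17 cm^-3
Step 2: n = ni^2 / Na = (1.5e10)^2 / 5.26e+17
Step 3: n = 4.28e+02 cm^-3

4.28e+02


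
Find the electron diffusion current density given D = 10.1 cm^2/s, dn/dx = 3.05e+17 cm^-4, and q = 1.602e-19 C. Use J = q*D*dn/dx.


Step 1: J = q * D * (dn/dx)
Step 2: J = 1.602e-19 * 10.1 * 3.05e+17
Step 3: J = 4.93e-01 A/cm^2

4.93e-01


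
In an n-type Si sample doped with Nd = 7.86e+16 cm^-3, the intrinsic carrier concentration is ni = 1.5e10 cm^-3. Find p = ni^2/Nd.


Step 1: Since Nd >> ni, n ≈ Nd = 7.86e+16 cm^-3
Step 2: p = ni^2 / n = (1.5e10)^2 / 7.86e+16
Step 3: p = 2.25e20 / 7.86e+16 = 2.86e+03 cm^-3

2.86e+03


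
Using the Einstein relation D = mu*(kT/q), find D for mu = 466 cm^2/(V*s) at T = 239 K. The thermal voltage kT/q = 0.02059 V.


Step 1: D = mu * (kT/q)
Step 2: D = 466 * 0.02059
Step 3: D = 9.59 cm^2/s

9.59


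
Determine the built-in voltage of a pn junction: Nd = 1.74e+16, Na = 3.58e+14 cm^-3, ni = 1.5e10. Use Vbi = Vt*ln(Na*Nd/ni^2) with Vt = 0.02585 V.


Step 1: Compute Na*Nd/ni^2 = 3.58e+14 * 1.74e+16 / (1.5e10)^2 = 2.7685e+10
Step 2: ln(2.7685e+10) = 24.0442
Step 3: Vbi = 0.02585 * 24.0442 = 0.622 V

0.622


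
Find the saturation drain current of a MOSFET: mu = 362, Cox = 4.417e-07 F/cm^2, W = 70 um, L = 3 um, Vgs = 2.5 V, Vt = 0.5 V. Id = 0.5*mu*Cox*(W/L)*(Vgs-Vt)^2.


Step 1: Overdrive voltage Vov = Vgs - Vt = 2.5 - 0.5 = 2.0 V
Step 2: W/L = 70/3 = 23.3333
Step 3: Id = 0.5 * 362 * 4.417e-07 * 23.3333 * 2.0^2
Step 4: Id = 7.46e-03 A

7.46e-03


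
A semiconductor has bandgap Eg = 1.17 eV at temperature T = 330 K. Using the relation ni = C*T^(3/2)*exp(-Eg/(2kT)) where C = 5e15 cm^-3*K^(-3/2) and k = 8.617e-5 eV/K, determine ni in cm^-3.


Step 1: Compute kT = 8.617e-5 * 330 = 0.0284361 eV
Step 2: Exponent = -Eg/(2kT) = -1.17/(2*0.0284361) = -20.57244
Step 3: T^(3/2) = 330^1.5 = 5994.75
Step 4: ni = 5e15 * 5994.75 * exp(-20.57244) = 3.49e+10 cm^-3

3.49e+10


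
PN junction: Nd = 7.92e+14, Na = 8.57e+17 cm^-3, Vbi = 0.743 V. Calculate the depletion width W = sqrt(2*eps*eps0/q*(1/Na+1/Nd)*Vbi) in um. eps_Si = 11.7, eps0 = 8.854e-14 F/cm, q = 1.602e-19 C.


Step 1: 1/Na + 1/Nd = 1/8.57e+17 + 1/7.92e+14 = 1.26379e-15
Step 2: 2*eps*eps0/q = 2*11.7*8.854e-14/1.602e-19 = 1.293281e+07
Step 3: W^2 = 1.293281e+07 * 1.26379e-15 * 0.743 = 1.21439e-08
Step 4: W = sqrt(1.21439e-08) = 1.102e-04 cm = 1.102 um

1.102


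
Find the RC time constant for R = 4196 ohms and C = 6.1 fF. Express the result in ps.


Step 1: tau = R * C
Step 2: tau = 4196 * 6.1 fF = 4196 * 6.1e-15 F
Step 3: tau = 2.55956e-11 s = 25.5956 ps

25.5956


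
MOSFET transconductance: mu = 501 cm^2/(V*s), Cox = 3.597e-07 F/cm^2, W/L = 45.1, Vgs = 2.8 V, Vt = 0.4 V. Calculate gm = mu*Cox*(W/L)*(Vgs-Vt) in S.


Step 1: Vov = Vgs - Vt = 2.8 - 0.4 = 2.4 V
Step 2: gm = mu * Cox * (W/L) * Vov
Step 3: gm = 501 * 3.597e-07 * 45.1 * 2.4 = 1.95e-02 S

1.95e-02


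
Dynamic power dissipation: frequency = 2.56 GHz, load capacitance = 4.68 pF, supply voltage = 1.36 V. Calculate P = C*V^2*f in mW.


Step 1: V^2 = 1.36^2 = 1.8496 V^2
Step 2: P = C*V^2*f = 4.68e-12 F * 1.8496 * 2.56e9 Hz
Step 3: P = 2.215968768e-02 W
Step 4: P = 22.16 mW

22.16


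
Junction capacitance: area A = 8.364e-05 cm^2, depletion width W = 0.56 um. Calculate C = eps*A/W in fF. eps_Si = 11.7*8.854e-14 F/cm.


Step 1: eps_Si = 11.7 * 8.854e-14 = 1.035918e-12 F/cm
Step 2: W in cm = 0.56 * 1e-4 = 5.60e-05 cm
Step 3: C = 1.035918e-12 * 8.364e-05 / 5.60e-05 = 1.547218e-12 F
Step 4: C = 1547.22 fF

1547.22


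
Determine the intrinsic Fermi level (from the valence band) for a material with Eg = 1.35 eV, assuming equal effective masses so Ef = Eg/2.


Step 1: For an intrinsic semiconductor, the Fermi level sits at midgap.
Step 2: Ef = Eg / 2 = 1.35 / 2 = 0.675 eV

0.675


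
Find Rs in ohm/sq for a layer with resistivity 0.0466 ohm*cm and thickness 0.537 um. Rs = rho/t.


Step 1: Convert thickness to cm: t = 0.537 um = 5.3700e-05 cm
Step 2: Rs = rho / t = 0.0466 / 5.3700e-05
Step 3: Rs = 867.8 ohm/sq

867.8


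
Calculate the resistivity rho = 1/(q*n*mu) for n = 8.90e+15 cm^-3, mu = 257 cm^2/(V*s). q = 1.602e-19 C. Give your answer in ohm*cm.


Step 1: sigma = q * n * mu = 1.602e-19 * 8.90e+15 * 257 = 3.66425e-01 S/cm
Step 2: rho = 1 / sigma = 1 / 3.66425e-01 = 2.729 ohm*cm

2.729


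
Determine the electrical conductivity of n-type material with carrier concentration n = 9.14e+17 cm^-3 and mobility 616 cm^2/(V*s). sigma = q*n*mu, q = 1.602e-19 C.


Step 1: sigma = q * n * mu
Step 2: sigma = 1.602e-19 * 9.14e+17 * 616
Step 3: sigma = 9.020e+01 S/cm

9.020e+01


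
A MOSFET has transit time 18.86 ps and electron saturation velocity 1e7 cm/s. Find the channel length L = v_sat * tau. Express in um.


Step 1: tau in seconds = 18.86 ps * 1e-12 = 1.8860e-11 s
Step 2: L = v_sat * tau = 1e7 * 1.8860e-11 = 1.8860e-04 cm
Step 3: L in um = 1.8860e-04 * 1e4 = 1.886 um

1.886


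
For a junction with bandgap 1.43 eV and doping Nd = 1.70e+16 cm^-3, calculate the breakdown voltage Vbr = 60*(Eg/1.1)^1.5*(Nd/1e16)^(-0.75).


Step 1: Eg/1.1 = 1.43/1.1 = 1.300000
Step 2: (Eg/1.1)^1.5 = 1.300000^1.5 = 1.482228
Step 3: (Nd/1e16)^(-0.75) = (1.7)^(-0.75) = 0.671681
Step 4: Vbr = 60 * 1.482228 * 0.671681 = 59.7 V

59.7


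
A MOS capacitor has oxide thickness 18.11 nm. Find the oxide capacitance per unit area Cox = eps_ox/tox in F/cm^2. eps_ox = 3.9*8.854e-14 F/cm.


Step 1: eps_ox = 3.9 * 8.854e-14 = 3.45306e-13 F/cm
Step 2: tox in cm = 18.11 nm * 1e-7 = 1.8110e-06 cm
Step 3: Cox = 3.45306e-13 / 1.8110e-06 = 1.91e-07 F/cm^2

1.91e-07


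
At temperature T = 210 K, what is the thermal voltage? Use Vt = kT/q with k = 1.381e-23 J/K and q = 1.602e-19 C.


Step 1: kT = 1.381e-23 * 210 = 2.9001e-21 J
Step 2: Vt = kT/q = 2.9001e-21 / 1.602e-19
Step 3: Vt = 0.0181 V

0.0181


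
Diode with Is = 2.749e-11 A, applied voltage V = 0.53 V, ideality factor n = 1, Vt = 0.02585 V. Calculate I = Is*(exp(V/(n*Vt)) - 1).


Step 1: V/(n*Vt) = 0.53/(1*0.02585) = 20.5029
Step 2: exp(20.5029) = 8.0223e+08
Step 3: I = 2.749e-11 * (8.0223e+08 - 1) = 2.21e-02 A

2.21e-02


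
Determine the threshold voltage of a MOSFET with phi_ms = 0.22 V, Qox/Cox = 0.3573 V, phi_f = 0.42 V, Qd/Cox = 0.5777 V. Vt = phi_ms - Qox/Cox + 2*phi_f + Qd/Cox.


Step 1: Vt = phi_ms - Qox/Cox + 2*phi_f + Qd/Cox
Step 2: Vt = 0.22 - 0.3573 + 2*0.42 + 0.5777
Step 3: Vt = 0.22 - 0.3573 + 0.84 + 0.5777
Step 4: Vt = 1.2804 V

1.2804


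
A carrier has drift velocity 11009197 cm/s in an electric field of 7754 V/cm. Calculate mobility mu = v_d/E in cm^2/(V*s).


Step 1: mu = v_d / E
Step 2: mu = 11009197 / 7754
Step 3: mu = 1419.81 cm^2/(V*s)

1419.81


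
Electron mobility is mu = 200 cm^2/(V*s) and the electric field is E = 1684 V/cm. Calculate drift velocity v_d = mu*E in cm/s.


Step 1: v_d = mu * E
Step 2: v_d = 200 * 1684 = 336800
Step 3: v_d = 3.37e+05 cm/s

3.37e+05


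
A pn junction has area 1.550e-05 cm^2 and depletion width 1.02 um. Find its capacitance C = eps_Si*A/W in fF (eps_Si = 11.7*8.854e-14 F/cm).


Step 1: eps_Si = 11.7 * 8.854e-14 = 1.035918e-12 F/cm
Step 2: W in cm = 1.02 * 1e-4 = 1.02e-04 cm
Step 3: C = 1.035918e-12 * 1.550e-05 / 1.02e-04 = 1.574189e-13 F
Step 4: C = 157.42 fF

157.42


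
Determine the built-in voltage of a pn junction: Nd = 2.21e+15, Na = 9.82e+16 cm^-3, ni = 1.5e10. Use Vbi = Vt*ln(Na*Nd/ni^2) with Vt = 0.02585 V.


Step 1: Compute Na*Nd/ni^2 = 9.82e+16 * 2.21e+15 / (1.5e10)^2 = 9.6454e+11
Step 2: ln(9.6454e+11) = 27.5949
Step 3: Vbi = 0.02585 * 27.5949 = 0.713 V

0.713


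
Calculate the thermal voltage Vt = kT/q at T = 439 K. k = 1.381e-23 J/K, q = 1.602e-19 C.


Step 1: kT = 1.381e-23 * 439 = 6.06259e-21 J
Step 2: Vt = kT/q = 6.06259e-21 / 1.602e-19
Step 3: Vt = 0.03784 V

0.03784


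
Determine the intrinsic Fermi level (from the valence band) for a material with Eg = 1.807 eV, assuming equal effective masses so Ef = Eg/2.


Step 1: For an intrinsic semiconductor, the Fermi level sits at midgap.
Step 2: Ef = Eg / 2 = 1.807 / 2 = 0.9035 eV

0.9035


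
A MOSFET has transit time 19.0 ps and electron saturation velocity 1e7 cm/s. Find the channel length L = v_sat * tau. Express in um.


Step 1: tau in seconds = 19.0 ps * 1e-12 = 1.9000e-11 s
Step 2: L = v_sat * tau = 1e7 * 1.9000e-11 = 1.9000e-04 cm
Step 3: L in um = 1.9000e-04 * 1e4 = 1.9 um

1.9


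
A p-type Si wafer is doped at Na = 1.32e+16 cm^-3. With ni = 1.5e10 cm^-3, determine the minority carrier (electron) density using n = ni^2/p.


Step 1: Majority hole concentration p ≈ Na = 1.32e+16 cm^-3
Step 2: n = ni^2 / Na = (1.5e10)^2 / 1.32e+16
Step 3: n = 1.70e+04 cm^-3

1.70e+04


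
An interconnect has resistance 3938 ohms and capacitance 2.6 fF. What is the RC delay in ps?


Step 1: tau = R * C
Step 2: tau = 3938 * 2.6 fF = 3938 * 2.6e-15 F
Step 3: tau = 1.02388e-11 s = 10.2388 ps

10.2388


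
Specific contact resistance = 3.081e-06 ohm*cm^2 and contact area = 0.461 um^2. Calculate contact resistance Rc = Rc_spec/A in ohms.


Step 1: Convert area to cm^2: 0.461 um^2 = 4.6100e-09 cm^2
Step 2: Rc = Rc_spec / A = 3.081e-06 / 4.6100e-09
Step 3: Rc = 6.68e+02 ohms

6.68e+02


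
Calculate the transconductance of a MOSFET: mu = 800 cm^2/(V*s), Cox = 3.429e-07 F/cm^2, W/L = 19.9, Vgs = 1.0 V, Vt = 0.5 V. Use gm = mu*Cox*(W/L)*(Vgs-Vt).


Step 1: Vov = Vgs - Vt = 1.0 - 0.5 = 0.5 V
Step 2: gm = mu * Cox * (W/L) * Vov
Step 3: gm = 800 * 3.429e-07 * 19.9 * 0.5 = 2.73e-03 S

2.73e-03


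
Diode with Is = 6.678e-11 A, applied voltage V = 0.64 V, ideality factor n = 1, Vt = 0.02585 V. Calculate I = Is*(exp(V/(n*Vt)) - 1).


Step 1: V/(n*Vt) = 0.64/(1*0.02585) = 24.7582
Step 2: exp(24.7582) = 5.6539e+10
Step 3: I = 6.678e-11 * (5.6539e+10 - 1) = 3.78e+00 A

3.78e+00


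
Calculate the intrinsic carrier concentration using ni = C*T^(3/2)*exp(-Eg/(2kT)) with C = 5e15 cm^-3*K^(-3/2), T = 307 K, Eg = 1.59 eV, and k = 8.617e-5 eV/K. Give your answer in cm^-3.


Step 1: Compute kT = 8.617e-5 * 307 = 0.02645419 eV
Step 2: Exponent = -Eg/(2kT) = -1.59/(2*0.02645419) = -30.05195
Step 3: T^(3/2) = 307^1.5 = 5379.07
Step 4: ni = 5e15 * 5379.07 * exp(-30.05195) = 2.39e+06 cm^-3

2.39e+06


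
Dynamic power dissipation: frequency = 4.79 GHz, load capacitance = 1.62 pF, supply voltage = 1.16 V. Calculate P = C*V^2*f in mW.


Step 1: V^2 = 1.16^2 = 1.3456 V^2
Step 2: P = C*V^2*f = 1.62e-12 F * 1.3456 * 4.79e9 Hz
Step 3: P = 1.044158688e-02 W
Step 4: P = 10.442 mW

10.442


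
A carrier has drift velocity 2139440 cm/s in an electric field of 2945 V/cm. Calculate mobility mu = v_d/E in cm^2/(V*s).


Step 1: mu = v_d / E
Step 2: mu = 2139440 / 2945
Step 3: mu = 726.47 cm^2/(V*s)

726.47


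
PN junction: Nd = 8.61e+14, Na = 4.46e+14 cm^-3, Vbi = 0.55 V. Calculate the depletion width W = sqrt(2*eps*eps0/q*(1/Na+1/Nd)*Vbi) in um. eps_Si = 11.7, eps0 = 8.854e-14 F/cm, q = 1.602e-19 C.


Step 1: 1/Na + 1/Nd = 1/4.46e+14 + 1/8.61e+14 = 3.40359e-15
Step 2: 2*eps*eps0/q = 2*11.7*8.854e-14/1.602e-19 = 1.293281e+07
Step 3: W^2 = 1.293281e+07 * 3.40359e-15 * 0.55 = 2.42099e-08
Step 4: W = sqrt(2.42099e-08) = 1.556e-04 cm = 1.556 um

1.556


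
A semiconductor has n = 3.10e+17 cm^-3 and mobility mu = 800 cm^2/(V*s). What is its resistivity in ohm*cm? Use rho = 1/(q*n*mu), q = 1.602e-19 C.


Step 1: sigma = q * n * mu = 1.602e-19 * 3.10e+17 * 800 = 3.97296e+01 S/cm
Step 2: rho = 1 / sigma = 1 / 3.97296e+01 = 0.02517 ohm*cm

0.02517


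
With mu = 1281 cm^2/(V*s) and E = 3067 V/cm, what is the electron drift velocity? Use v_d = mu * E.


Step 1: v_d = mu * E
Step 2: v_d = 1281 * 3067 = 3928827
Step 3: v_d = 3.93e+06 cm/s

3.93e+06


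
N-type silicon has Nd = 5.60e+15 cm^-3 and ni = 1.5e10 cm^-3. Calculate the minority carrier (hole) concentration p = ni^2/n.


Step 1: Since Nd >> ni, n ≈ Nd = 5.60e+15 cm^-3
Step 2: p = ni^2 / n = (1.5e10)^2 / 5.60e+15
Step 3: p = 2.25e20 / 5.60e+15 = 4.02e+04 cm^-3

4.02e+04


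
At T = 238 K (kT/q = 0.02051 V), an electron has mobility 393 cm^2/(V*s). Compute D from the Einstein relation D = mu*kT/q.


Step 1: D = mu * (kT/q)
Step 2: D = 393 * 0.02051
Step 3: D = 8.06 cm^2/s

8.06


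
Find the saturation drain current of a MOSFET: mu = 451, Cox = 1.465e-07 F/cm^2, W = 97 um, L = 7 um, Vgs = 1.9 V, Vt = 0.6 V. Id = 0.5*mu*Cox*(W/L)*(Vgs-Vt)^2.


Step 1: Overdrive voltage Vov = Vgs - Vt = 1.9 - 0.6 = 1.3 V
Step 2: W/L = 97/7 = 13.8571
Step 3: Id = 0.5 * 451 * 1.465e-07 * 13.8571 * 1.3^2
Step 4: Id = 7.74e-04 A

7.74e-04


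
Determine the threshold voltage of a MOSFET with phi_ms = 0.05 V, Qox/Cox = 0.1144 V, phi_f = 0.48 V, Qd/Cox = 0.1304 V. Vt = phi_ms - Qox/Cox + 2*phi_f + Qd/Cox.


Step 1: Vt = phi_ms - Qox/Cox + 2*phi_f + Qd/Cox
Step 2: Vt = 0.05 - 0.1144 + 2*0.48 + 0.1304
Step 3: Vt = 0.05 - 0.1144 + 0.96 + 0.1304
Step 4: Vt = 1.026 V

1.026


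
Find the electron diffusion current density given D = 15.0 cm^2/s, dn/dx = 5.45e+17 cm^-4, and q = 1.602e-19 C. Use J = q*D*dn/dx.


Step 1: J = q * D * (dn/dx)
Step 2: J = 1.602e-19 * 15.0 * 5.45e+17
Step 3: J = 1.31e+00 A/cm^2

1.31e+00


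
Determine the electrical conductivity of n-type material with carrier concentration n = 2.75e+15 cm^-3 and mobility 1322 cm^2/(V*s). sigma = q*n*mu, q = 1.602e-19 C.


Step 1: sigma = q * n * mu
Step 2: sigma = 1.602e-19 * 2.75e+15 * 1322
Step 3: sigma = 5.824e-01 S/cm

5.824e-01


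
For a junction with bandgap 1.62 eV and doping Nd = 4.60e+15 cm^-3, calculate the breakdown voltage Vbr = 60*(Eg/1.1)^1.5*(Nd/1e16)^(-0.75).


Step 1: Eg/1.1 = 1.62/1.1 = 1.472727
Step 2: (Eg/1.1)^1.5 = 1.472727^1.5 = 1.787242
Step 3: (Nd/1e16)^(-0.75) = (0.46)^(-0.75) = 1.790324
Step 4: Vbr = 60 * 1.787242 * 1.790324 = 192.0 V

192.0


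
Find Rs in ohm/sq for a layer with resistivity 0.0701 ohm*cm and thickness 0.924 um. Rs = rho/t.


Step 1: Convert thickness to cm: t = 0.924 um = 9.2400e-05 cm
Step 2: Rs = rho / t = 0.0701 / 9.2400e-05
Step 3: Rs = 758.7 ohm/sq

758.7


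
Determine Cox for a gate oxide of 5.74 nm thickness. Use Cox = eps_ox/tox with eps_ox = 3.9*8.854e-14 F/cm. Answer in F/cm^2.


Step 1: eps_ox = 3.9 * 8.854e-14 = 3.45306e-13 F/cm
Step 2: tox in cm = 5.74 nm * 1e-7 = 5.7400e-07 cm
Step 3: Cox = 3.45306e-13 / 5.7400e-07 = 6.02e-07 F/cm^2

6.02e-07


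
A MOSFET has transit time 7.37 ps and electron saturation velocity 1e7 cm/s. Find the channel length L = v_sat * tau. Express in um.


Step 1: tau in seconds = 7.37 ps * 1e-12 = 7.3700e-12 s
Step 2: L = v_sat * tau = 1e7 * 7.3700e-12 = 7.3700e-05 cm
Step 3: L in um = 7.3700e-05 * 1e4 = 0.737 um

0.737


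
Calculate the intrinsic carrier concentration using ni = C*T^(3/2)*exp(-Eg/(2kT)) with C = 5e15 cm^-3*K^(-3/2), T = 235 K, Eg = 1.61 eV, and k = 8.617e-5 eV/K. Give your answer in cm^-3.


Step 1: Compute kT = 8.617e-5 * 235 = 0.02024995 eV
Step 2: Exponent = -Eg/(2kT) = -1.61/(2*0.02024995) = -39.75318
Step 3: T^(3/2) = 235^1.5 = 3602.48
Step 4: ni = 5e15 * 3602.48 * exp(-39.75318) = 9.79e+01 cm^-3

9.79e+01


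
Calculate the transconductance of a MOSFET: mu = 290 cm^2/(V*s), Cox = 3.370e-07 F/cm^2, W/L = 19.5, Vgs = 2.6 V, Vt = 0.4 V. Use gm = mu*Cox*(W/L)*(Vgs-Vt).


Step 1: Vov = Vgs - Vt = 2.6 - 0.4 = 2.2 V
Step 2: gm = mu * Cox * (W/L) * Vov
Step 3: gm = 290 * 3.370e-07 * 19.5 * 2.2 = 4.19e-03 S

4.19e-03


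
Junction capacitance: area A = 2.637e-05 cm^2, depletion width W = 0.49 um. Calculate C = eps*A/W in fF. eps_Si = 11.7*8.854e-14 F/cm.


Step 1: eps_Si = 11.7 * 8.854e-14 = 1.035918e-12 F/cm
Step 2: W in cm = 0.49 * 1e-4 = 4.90e-05 cm
Step 3: C = 1.035918e-12 * 2.637e-05 / 4.90e-05 = 5.574930e-13 F
Step 4: C = 557.49 fF

557.49


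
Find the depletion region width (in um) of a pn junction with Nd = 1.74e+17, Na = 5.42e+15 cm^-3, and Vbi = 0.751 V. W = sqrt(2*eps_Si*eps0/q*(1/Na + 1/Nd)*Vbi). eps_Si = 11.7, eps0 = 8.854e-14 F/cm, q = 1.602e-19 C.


Step 1: 1/Na + 1/Nd = 1/5.42e+15 + 1/1.74e+17 = 1.90249e-16
Step 2: 2*eps*eps0/q = 2*11.7*8.854e-14/1.602e-19 = 1.293281e+07
Step 3: W^2 = 1.293281e+07 * 1.90249e-16 * 0.751 = 1.84780e-09
Step 4: W = sqrt(1.84780e-09) = 4.299e-05 cm = 0.4299 um

0.4299


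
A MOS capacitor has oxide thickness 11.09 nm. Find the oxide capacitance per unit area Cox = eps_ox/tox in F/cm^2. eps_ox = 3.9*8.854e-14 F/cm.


Step 1: eps_ox = 3.9 * 8.854e-14 = 3.45306e-13 F/cm
Step 2: tox in cm = 11.09 nm * 1e-7 = 1.1090e-06 cm
Step 3: Cox = 3.45306e-13 / 1.1090e-06 = 3.11e-07 F/cm^2

3.11e-07


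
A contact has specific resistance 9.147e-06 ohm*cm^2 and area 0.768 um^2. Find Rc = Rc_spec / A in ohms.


Step 1: Convert area to cm^2: 0.768 um^2 = 7.6800e-09 cm^2
Step 2: Rc = Rc_spec / A = 9.147e-06 / 7.6800e-09
Step 3: Rc = 1.19e+03 ohms

1.19e+03


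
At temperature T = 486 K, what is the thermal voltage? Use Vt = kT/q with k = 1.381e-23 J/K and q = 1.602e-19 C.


Step 1: kT = 1.381e-23 * 486 = 6.71166e-21 J
Step 2: Vt = kT/q = 6.71166e-21 / 1.602e-19
Step 3: Vt = 0.0419 V

0.0419


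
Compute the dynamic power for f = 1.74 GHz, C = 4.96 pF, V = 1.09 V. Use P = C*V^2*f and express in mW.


Step 1: V^2 = 1.09^2 = 1.1881 V^2
Step 2: P = C*V^2*f = 4.96e-12 F * 1.1881 * 1.74e9 Hz
Step 3: P = 1.025377824e-02 W
Step 4: P = 10.254 mW

10.254


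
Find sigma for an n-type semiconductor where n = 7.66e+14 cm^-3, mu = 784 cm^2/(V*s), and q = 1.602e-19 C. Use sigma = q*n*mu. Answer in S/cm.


Step 1: sigma = q * n * mu
Step 2: sigma = 1.602e-19 * 7.66e+14 * 784
Step 3: sigma = 9.621e-02 S/cm

9.621e-02


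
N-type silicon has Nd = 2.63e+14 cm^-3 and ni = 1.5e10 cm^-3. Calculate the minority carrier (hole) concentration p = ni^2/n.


Step 1: Since Nd >> ni, n ≈ Nd = 2.63e+14 cm^-3
Step 2: p = ni^2 / n = (1.5e10)^2 / 2.63e+14
Step 3: p = 2.25e20 / 2.63e+14 = 8.56e+05 cm^-3

8.56e+05


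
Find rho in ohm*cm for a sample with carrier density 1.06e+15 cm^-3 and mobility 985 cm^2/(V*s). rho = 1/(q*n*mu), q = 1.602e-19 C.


Step 1: sigma = q * n * mu = 1.602e-19 * 1.06e+15 * 985 = 1.67265e-01 S/cm
Step 2: rho = 1 / sigma = 1 / 1.67265e-01 = 5.979 ohm*cm

5.979


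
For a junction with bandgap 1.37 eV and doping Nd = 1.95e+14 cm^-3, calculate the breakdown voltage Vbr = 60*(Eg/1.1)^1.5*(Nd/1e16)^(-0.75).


Step 1: Eg/1.1 = 1.37/1.1 = 1.245455
Step 2: (Eg/1.1)^1.5 = 1.245455^1.5 = 1.389927
Step 3: (Nd/1e16)^(-0.75) = (0.0195)^(-0.75) = 19.163465
Step 4: Vbr = 60 * 1.389927 * 19.163465 = 1598.1 V

1598.1


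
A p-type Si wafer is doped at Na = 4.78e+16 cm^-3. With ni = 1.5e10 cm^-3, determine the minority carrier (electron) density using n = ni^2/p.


Step 1: Majority hole concentration p ≈ Na = 4.78e+16 cm^-3
Step 2: n = ni^2 / Na = (1.5e10)^2 / 4.78e+16
Step 3: n = 4.71e+03 cm^-3

4.71e+03


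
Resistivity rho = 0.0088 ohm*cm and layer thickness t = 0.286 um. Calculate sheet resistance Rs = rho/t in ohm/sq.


Step 1: Convert thickness to cm: t = 0.286 um = 2.8600e-05 cm
Step 2: Rs = rho / t = 0.0088 / 2.8600e-05
Step 3: Rs = 307.7 ohm/sq

307.7


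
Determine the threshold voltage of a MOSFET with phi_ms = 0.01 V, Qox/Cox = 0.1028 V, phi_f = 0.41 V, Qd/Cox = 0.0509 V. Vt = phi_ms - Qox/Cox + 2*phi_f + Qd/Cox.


Step 1: Vt = phi_ms - Qox/Cox + 2*phi_f + Qd/Cox
Step 2: Vt = 0.01 - 0.1028 + 2*0.41 + 0.0509
Step 3: Vt = 0.01 - 0.1028 + 0.82 + 0.0509
Step 4: Vt = 0.7781 V

0.7781


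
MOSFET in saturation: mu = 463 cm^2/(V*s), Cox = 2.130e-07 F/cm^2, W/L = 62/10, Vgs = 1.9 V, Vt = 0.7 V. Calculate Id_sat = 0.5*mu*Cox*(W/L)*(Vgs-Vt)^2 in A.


Step 1: Overdrive voltage Vov = Vgs - Vt = 1.9 - 0.7 = 1.2 V
Step 2: W/L = 62/10 = 6.2
Step 3: Id = 0.5 * 463 * 2.130e-07 * 6.2 * 1.2^2
Step 4: Id = 4.40e-04 A

4.40e-04


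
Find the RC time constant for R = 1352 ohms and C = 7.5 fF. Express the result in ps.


Step 1: tau = R * C
Step 2: tau = 1352 * 7.5 fF = 1352 * 7.5e-15 F
Step 3: tau = 1.014e-11 s = 10.14 ps

10.14


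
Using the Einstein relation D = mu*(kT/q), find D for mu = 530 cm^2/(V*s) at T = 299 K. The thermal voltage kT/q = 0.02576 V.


Step 1: D = mu * (kT/q)
Step 2: D = 530 * 0.02576
Step 3: D = 13.65 cm^2/s

13.65


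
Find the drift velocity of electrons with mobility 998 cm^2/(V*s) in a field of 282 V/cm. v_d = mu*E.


Step 1: v_d = mu * E
Step 2: v_d = 998 * 282 = 281436
Step 3: v_d = 2.81e+05 cm/s

2.81e+05


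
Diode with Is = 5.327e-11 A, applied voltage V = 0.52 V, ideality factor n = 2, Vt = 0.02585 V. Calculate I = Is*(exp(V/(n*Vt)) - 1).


Step 1: V/(n*Vt) = 0.52/(2*0.02585) = 10.0580
Step 2: exp(10.0580) = 2.3342e+04
Step 3: I = 5.327e-11 * (2.3342e+04 - 1) = 1.24e-06 A

1.24e-06


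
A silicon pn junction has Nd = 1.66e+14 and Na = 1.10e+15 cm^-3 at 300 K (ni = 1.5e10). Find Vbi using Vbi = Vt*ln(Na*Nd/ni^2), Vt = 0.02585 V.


Step 1: Compute Na*Nd/ni^2 = 1.10e+15 * 1.66e+14 / (1.5e10)^2 = 8.1156e+08
Step 2: ln(8.1156e+08) = 20.5145
Step 3: Vbi = 0.02585 * 20.5145 = 0.53 V

0.53


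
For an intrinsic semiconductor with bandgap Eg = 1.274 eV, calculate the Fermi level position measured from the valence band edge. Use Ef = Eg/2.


Step 1: For an intrinsic semiconductor, the Fermi level sits at midgap.
Step 2: Ef = Eg / 2 = 1.274 / 2 = 0.637 eV

0.637


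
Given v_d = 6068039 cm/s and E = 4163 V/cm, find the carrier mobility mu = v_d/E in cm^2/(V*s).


Step 1: mu = v_d / E
Step 2: mu = 6068039 / 4163
Step 3: mu = 1457.61 cm^2/(V*s)

1457.61


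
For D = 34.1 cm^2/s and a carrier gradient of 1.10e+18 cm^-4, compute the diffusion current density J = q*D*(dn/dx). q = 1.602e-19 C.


Step 1: J = q * D * (dn/dx)
Step 2: J = 1.602e-19 * 34.1 * 1.10e+18
Step 3: J = 6.01e+00 A/cm^2

6.01e+00


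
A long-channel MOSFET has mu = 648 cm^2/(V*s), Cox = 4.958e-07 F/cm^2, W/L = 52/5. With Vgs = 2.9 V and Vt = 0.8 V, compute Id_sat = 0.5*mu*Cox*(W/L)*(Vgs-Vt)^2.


Step 1: Overdrive voltage Vov = Vgs - Vt = 2.9 - 0.8 = 2.1 V
Step 2: W/L = 52/5 = 10.4
Step 3: Id = 0.5 * 648 * 4.958e-07 * 10.4 * 2.1^2
Step 4: Id = 7.37e-03 A

7.37e-03


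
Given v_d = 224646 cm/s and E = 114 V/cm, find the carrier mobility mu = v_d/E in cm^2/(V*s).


Step 1: mu = v_d / E
Step 2: mu = 224646 / 114
Step 3: mu = 1970.58 cm^2/(V*s)

1970.58


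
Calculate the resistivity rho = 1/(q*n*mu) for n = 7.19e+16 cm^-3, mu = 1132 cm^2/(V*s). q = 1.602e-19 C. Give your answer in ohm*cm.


Step 1: sigma = q * n * mu = 1.602e-19 * 7.19e+16 * 1132 = 1.30388e+01 S/cm
Step 2: rho = 1 / sigma = 1 / 1.30388e+01 = 0.07669 ohm*cm

0.07669


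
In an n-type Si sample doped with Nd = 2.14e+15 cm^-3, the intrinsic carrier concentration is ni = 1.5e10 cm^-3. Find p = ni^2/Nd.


Step 1: Since Nd >> ni, n ≈ Nd = 2.14e+15 cm^-3
Step 2: p = ni^2 / n = (1.5e10)^2 / 2.14e+15
Step 3: p = 2.25e20 / 2.14e+15 = 1.05e+05 cm^-3

1.05e+05


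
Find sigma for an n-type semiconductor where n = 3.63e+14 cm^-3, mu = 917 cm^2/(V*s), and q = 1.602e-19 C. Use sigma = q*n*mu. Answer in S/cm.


Step 1: sigma = q * n * mu
Step 2: sigma = 1.602e-19 * 3.63e+14 * 917
Step 3: sigma = 5.333e-02 S/cm

5.333e-02


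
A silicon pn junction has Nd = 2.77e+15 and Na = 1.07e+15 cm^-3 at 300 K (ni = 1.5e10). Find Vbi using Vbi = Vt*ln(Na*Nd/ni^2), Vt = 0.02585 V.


Step 1: Compute Na*Nd/ni^2 = 1.07e+15 * 2.77e+15 / (1.5e10)^2 = 1.3173e+10
Step 2: ln(1.3173e+10) = 23.3014
Step 3: Vbi = 0.02585 * 23.3014 = 0.602 V

0.602


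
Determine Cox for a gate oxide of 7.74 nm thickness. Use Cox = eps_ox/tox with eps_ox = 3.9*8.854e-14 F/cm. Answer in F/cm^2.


Step 1: eps_ox = 3.9 * 8.854e-14 = 3.45306e-13 F/cm
Step 2: tox in cm = 7.74 nm * 1e-7 = 7.7400e-07 cm
Step 3: Cox = 3.45306e-13 / 7.7400e-07 = 4.46e-07 F/cm^2

4.46e-07


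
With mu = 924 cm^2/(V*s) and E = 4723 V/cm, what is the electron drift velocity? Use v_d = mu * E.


Step 1: v_d = mu * E
Step 2: v_d = 924 * 4723 = 4364052
Step 3: v_d = 4.36e+06 cm/s

4.36e+06


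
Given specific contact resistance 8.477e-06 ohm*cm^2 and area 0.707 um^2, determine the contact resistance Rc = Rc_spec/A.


Step 1: Convert area to cm^2: 0.707 um^2 = 7.0700e-09 cm^2
Step 2: Rc = Rc_spec / A = 8.477e-06 / 7.0700e-09
Step 3: Rc = 1.20e+03 ohms

1.20e+03


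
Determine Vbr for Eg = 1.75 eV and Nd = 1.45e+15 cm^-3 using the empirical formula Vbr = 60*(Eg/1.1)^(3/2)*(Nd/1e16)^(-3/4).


Step 1: Eg/1.1 = 1.75/1.1 = 1.590909
Step 2: (Eg/1.1)^1.5 = 1.590909^1.5 = 2.006633
Step 3: (Nd/1e16)^(-0.75) = (0.145)^(-0.75) = 4.255729
Step 4: Vbr = 60 * 2.006633 * 4.255729 = 512.4 V

512.4


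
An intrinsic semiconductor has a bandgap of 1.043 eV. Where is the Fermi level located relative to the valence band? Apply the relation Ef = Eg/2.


Step 1: For an intrinsic semiconductor, the Fermi level sits at midgap.
Step 2: Ef = Eg / 2 = 1.043 / 2 = 0.5215 eV

0.5215


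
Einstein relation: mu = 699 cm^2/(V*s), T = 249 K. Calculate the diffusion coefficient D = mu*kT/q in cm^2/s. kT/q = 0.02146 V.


Step 1: D = mu * (kT/q)
Step 2: D = 699 * 0.02146
Step 3: D = 15.0 cm^2/s

15.0


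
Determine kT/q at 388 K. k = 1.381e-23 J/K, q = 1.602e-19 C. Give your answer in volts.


Step 1: kT = 1.381e-23 * 388 = 5.35828e-21 J
Step 2: Vt = kT/q = 5.35828e-21 / 1.602e-19
Step 3: Vt = 0.03345 V

0.03345


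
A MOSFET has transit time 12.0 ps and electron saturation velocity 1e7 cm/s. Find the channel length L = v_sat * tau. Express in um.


Step 1: tau in seconds = 12.0 ps * 1e-12 = 1.2000e-11 s
Step 2: L = v_sat * tau = 1e7 * 1.2000e-11 = 1.2000e-04 cm
Step 3: L in um = 1.2000e-04 * 1e4 = 1.2 um

1.2


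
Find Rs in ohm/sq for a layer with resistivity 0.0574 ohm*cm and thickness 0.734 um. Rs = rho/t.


Step 1: Convert thickness to cm: t = 0.734 um = 7.3400e-05 cm
Step 2: Rs = rho / t = 0.0574 / 7.3400e-05
Step 3: Rs = 782.0 ohm/sq

782.0


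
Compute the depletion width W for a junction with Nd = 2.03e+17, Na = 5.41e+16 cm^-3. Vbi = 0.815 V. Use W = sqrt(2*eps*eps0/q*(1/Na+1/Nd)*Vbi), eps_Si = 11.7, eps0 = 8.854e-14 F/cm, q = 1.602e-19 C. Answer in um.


Step 1: 1/Na + 1/Nd = 1/5.41e+16 + 1/2.03e+17 = 2.34104e-17
Step 2: 2*eps*eps0/q = 2*11.7*8.854e-14/1.602e-19 = 1.293281e+07
Step 3: W^2 = 1.293281e+07 * 2.34104e-17 * 0.815 = 2.46751e-10
Step 4: W = sqrt(2.46751e-10) = 1.571e-05 cm = 0.1571 um

0.1571


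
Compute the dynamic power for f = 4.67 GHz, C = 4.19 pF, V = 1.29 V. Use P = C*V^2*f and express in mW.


Step 1: V^2 = 1.29^2 = 1.6641 V^2
Step 2: P = C*V^2*f = 4.19e-12 F * 1.6641 * 4.67e9 Hz
Step 3: P = 3.256194393e-02 W
Step 4: P = 32.562 mW

32.562


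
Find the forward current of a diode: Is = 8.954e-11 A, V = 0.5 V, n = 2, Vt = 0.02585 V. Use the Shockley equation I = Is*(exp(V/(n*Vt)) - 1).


Step 1: V/(n*Vt) = 0.5/(2*0.02585) = 9.6712
Step 2: exp(9.6712) = 1.5854e+04
Step 3: I = 8.954e-11 * (1.5854e+04 - 1) = 1.42e-06 A

1.42e-06


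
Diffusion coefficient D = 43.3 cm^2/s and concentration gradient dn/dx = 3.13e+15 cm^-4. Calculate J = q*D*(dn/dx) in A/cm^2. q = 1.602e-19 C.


Step 1: J = q * D * (dn/dx)
Step 2: J = 1.602e-19 * 43.3 * 3.13e+15
Step 3: J = 2.17e-02 A/cm^2

2.17e-02


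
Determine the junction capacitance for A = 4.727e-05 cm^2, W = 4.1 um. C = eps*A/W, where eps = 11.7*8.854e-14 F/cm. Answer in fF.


Step 1: eps_Si = 11.7 * 8.854e-14 = 1.035918e-12 F/cm
Step 2: W in cm = 4.1 * 1e-4 = 4.10e-04 cm
Step 3: C = 1.035918e-12 * 4.727e-05 / 4.10e-04 = 1.194338e-13 F
Step 4: C = 119.43 fF

119.43


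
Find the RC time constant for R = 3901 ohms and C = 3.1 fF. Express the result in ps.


Step 1: tau = R * C
Step 2: tau = 3901 * 3.1 fF = 3901 * 3.1e-15 F
Step 3: tau = 1.20931e-11 s = 12.0931 ps

12.0931


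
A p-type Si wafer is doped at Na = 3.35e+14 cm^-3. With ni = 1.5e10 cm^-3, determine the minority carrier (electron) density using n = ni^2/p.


Step 1: Majority hole concentration p ≈ Na = 3.35e+14 cm^-3
Step 2: n = ni^2 / Na = (1.5e10)^2 / 3.35e+14
Step 3: n = 6.72e+05 cm^-3

6.72e+05


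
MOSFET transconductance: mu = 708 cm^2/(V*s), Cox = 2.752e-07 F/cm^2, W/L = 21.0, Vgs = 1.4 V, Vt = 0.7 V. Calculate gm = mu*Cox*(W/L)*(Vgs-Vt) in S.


Step 1: Vov = Vgs - Vt = 1.4 - 0.7 = 0.7 V
Step 2: gm = mu * Cox * (W/L) * Vov
Step 3: gm = 708 * 2.752e-07 * 21.0 * 0.7 = 2.86e-03 S

2.86e-03


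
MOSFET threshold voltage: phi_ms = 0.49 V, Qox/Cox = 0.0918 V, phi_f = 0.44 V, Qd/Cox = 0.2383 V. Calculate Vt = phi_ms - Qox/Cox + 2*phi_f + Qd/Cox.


Step 1: Vt = phi_ms - Qox/Cox + 2*phi_f + Qd/Cox
Step 2: Vt = 0.49 - 0.0918 + 2*0.44 + 0.2383
Step 3: Vt = 0.49 - 0.0918 + 0.88 + 0.2383
Step 4: Vt = 1.5165 V

1.5165


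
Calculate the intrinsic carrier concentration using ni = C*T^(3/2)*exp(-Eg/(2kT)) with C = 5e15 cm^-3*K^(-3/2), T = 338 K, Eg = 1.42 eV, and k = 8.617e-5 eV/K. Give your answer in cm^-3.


Step 1: Compute kT = 8.617e-5 * 338 = 0.02912546 eV
Step 2: Exponent = -Eg/(2kT) = -1.42/(2*0.02912546) = -24.37730
Step 3: T^(3/2) = 338^1.5 = 6214.05
Step 4: ni = 5e15 * 6214.05 * exp(-24.37730) = 8.04e+08 cm^-3

8.04e+08


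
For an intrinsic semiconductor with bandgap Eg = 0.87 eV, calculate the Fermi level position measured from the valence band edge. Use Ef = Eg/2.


Step 1: For an intrinsic semiconductor, the Fermi level sits at midgap.
Step 2: Ef = Eg / 2 = 0.87 / 2 = 0.435 eV

0.435


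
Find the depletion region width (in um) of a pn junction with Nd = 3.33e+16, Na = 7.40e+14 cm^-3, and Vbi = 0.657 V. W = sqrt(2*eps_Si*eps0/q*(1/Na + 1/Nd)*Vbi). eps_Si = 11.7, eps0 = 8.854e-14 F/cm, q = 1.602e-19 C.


Step 1: 1/Na + 1/Nd = 1/7.40e+14 + 1/3.33e+16 = 1.38138e-15
Step 2: 2*eps*eps0/q = 2*11.7*8.854e-14/1.602e-19 = 1.293281e+07
Step 3: W^2 = 1.293281e+07 * 1.38138e-15 * 0.657 = 1.17374e-08
Step 4: W = sqrt(1.17374e-08) = 1.083e-04 cm = 1.083 um

1.083


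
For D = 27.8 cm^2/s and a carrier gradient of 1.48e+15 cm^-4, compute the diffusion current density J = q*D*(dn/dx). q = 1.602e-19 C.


Step 1: J = q * D * (dn/dx)
Step 2: J = 1.602e-19 * 27.8 * 1.48e+15
Step 3: J = 6.59e-03 A/cm^2

6.59e-03


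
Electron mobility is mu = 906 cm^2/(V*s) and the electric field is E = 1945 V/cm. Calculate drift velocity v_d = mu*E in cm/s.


Step 1: v_d = mu * E
Step 2: v_d = 906 * 1945 = 1762170
Step 3: v_d = 1.76e+06 cm/s

1.76e+06


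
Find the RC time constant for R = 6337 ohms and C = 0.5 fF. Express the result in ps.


Step 1: tau = R * C
Step 2: tau = 6337 * 0.5 fF = 6337 * 5.0e-16 F
Step 3: tau = 3.1685e-12 s = 3.1685 ps

3.1685


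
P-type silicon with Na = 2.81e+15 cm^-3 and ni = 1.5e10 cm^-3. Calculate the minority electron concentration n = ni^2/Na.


Step 1: Majority hole concentration p ≈ Na = 2.81e+15 cm^-3
Step 2: n = ni^2 / Na = (1.5e10)^2 / 2.81e+15
Step 3: n = 8.01e+04 cm^-3

8.01e+04


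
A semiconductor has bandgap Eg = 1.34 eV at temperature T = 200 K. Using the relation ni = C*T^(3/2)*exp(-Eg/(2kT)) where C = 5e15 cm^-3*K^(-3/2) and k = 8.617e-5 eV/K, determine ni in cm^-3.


Step 1: Compute kT = 8.617e-5 * 200 = 0.017234 eV
Step 2: Exponent = -Eg/(2kT) = -1.34/(2*0.017234) = -38.87664
Step 3: T^(3/2) = 200^1.5 = 2828.43
Step 4: ni = 5e15 * 2828.43 * exp(-38.87664) = 1.85e+02 cm^-3

1.85e+02


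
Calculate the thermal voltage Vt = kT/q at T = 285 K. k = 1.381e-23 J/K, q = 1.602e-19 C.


Step 1: kT = 1.381e-23 * 285 = 3.93585e-21 J
Step 2: Vt = kT/q = 3.93585e-21 / 1.602e-19
Step 3: Vt = 0.02457 V

0.02457


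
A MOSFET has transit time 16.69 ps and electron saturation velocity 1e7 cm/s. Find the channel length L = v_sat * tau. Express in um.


Step 1: tau in seconds = 16.69 ps * 1e-12 = 1.6690e-11 s
Step 2: L = v_sat * tau = 1e7 * 1.6690e-11 = 1.6690e-04 cm
Step 3: L in um = 1.6690e-04 * 1e4 = 1.669 um

1.669


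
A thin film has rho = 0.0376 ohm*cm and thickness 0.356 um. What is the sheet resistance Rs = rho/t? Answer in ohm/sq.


Step 1: Convert thickness to cm: t = 0.356 um = 3.5600e-05 cm
Step 2: Rs = rho / t = 0.0376 / 3.5600e-05
Step 3: Rs = 1056.2 ohm/sq

1056.2


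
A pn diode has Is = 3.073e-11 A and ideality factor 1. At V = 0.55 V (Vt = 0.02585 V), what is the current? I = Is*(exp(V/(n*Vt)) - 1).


Step 1: V/(n*Vt) = 0.55/(1*0.02585) = 21.2766
Step 2: exp(21.2766) = 1.7390e+09
Step 3: I = 3.073e-11 * (1.7390e+09 - 1) = 5.34e-02 A

5.34e-02


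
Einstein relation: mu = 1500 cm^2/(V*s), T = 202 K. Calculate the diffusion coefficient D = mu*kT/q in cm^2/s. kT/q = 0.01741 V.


Step 1: D = mu * (kT/q)
Step 2: D = 1500 * 0.01741
Step 3: D = 26.12 cm^2/s

26.12


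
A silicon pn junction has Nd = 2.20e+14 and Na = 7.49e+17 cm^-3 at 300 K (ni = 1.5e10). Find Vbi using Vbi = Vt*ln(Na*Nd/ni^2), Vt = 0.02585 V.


Step 1: Compute Na*Nd/ni^2 = 7.49e+17 * 2.20e+14 / (1.5e10)^2 = 7.3236e+11
Step 2: ln(7.3236e+11) = 27.3195
Step 3: Vbi = 0.02585 * 27.3195 = 0.706 V

0.706


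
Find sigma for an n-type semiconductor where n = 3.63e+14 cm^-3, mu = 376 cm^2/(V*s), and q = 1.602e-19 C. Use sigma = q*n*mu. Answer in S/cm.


Step 1: sigma = q * n * mu
Step 2: sigma = 1.602e-19 * 3.63e+14 * 376
Step 3: sigma = 2.187e-02 S/cm

2.187e-02


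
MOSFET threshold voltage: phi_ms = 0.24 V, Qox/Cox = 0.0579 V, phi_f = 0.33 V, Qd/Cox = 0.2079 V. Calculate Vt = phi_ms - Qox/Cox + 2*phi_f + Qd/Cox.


Step 1: Vt = phi_ms - Qox/Cox + 2*phi_f + Qd/Cox
Step 2: Vt = 0.24 - 0.0579 + 2*0.33 + 0.2079
Step 3: Vt = 0.24 - 0.0579 + 0.66 + 0.2079
Step 4: Vt = 1.05 V

1.05


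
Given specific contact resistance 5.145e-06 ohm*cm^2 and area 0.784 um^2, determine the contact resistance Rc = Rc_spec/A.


Step 1: Convert area to cm^2: 0.784 um^2 = 7.8400e-09 cm^2
Step 2: Rc = Rc_spec / A = 5.145e-06 / 7.8400e-09
Step 3: Rc = 6.56e+02 ohms

6.56e+02


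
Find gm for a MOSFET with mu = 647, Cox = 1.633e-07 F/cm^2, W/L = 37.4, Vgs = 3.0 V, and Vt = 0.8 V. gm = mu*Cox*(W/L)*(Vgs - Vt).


Step 1: Vov = Vgs - Vt = 3.0 - 0.8 = 2.2 V
Step 2: gm = mu * Cox * (W/L) * Vov
Step 3: gm = 647 * 1.633e-07 * 37.4 * 2.2 = 8.69e-03 S

8.69e-03


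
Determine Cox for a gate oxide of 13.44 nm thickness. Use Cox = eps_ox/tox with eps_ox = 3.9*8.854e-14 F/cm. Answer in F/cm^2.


Step 1: eps_ox = 3.9 * 8.854e-14 = 3.45306e-13 F/cm
Step 2: tox in cm = 13.44 nm * 1e-7 = 1.3440e-06 cm
Step 3: Cox = 3.45306e-13 / 1.3440e-06 = 2.57e-07 F/cm^2

2.57e-07


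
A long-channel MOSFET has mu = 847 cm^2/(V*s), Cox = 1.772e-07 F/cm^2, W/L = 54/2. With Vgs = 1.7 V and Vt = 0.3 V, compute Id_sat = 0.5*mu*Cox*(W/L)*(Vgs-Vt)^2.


Step 1: Overdrive voltage Vov = Vgs - Vt = 1.7 - 0.3 = 1.4 V
Step 2: W/L = 54/2 = 27
Step 3: Id = 0.5 * 847 * 1.772e-07 * 27 * 1.4^2
Step 4: Id = 3.97e-03 A

3.97e-03


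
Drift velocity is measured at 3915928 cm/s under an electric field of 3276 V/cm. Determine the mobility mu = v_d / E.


Step 1: mu = v_d / E
Step 2: mu = 3915928 / 3276
Step 3: mu = 1195.34 cm^2/(V*s)

1195.34


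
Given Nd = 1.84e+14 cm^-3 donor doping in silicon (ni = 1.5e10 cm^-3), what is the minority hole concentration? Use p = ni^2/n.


Step 1: Since Nd >> ni, n ≈ Nd = 1.84e+14 cm^-3
Step 2: p = ni^2 / n = (1.5e10)^2 / 1.84e+14
Step 3: p = 2.25e20 / 1.84e+14 = 1.22e+06 cm^-3

1.22e+06


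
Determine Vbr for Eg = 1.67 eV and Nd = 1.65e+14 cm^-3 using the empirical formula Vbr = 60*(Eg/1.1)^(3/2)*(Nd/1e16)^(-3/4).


Step 1: Eg/1.1 = 1.67/1.1 = 1.518182
Step 2: (Eg/1.1)^1.5 = 1.518182^1.5 = 1.870621
Step 3: (Nd/1e16)^(-0.75) = (0.0165)^(-0.75) = 21.721361
Step 4: Vbr = 60 * 1.870621 * 21.721361 = 2437.9 V

2437.9


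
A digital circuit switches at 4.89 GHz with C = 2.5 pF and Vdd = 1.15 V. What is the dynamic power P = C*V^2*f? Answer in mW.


Step 1: V^2 = 1.15^2 = 1.3225 V^2
Step 2: P = C*V^2*f = 2.5e-12 F * 1.3225 * 4.89e9 Hz
Step 3: P = 1.61675625e-02 W
Step 4: P = 16.168 mW

16.168


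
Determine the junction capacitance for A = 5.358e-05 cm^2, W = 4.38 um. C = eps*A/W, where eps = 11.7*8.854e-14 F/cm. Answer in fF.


Step 1: eps_Si = 11.7 * 8.854e-14 = 1.035918e-12 F/cm
Step 2: W in cm = 4.38 * 1e-4 = 4.38e-04 cm
Step 3: C = 1.035918e-12 * 5.358e-05 / 4.38e-04 = 1.267226e-13 F
Step 4: C = 126.72 fF

126.72


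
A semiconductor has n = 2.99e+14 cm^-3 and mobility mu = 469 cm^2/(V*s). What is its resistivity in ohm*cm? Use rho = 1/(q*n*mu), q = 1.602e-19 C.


Step 1: sigma = q * n * mu = 1.602e-19 * 2.99e+14 * 469 = 2.24650e-02 S/cm
Step 2: rho = 1 / sigma = 1 / 2.24650e-02 = 44.51 ohm*cm

44.51


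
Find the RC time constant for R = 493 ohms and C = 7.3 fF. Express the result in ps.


Step 1: tau = R * C
Step 2: tau = 493 * 7.3 fF = 493 * 7.3e-15 F
Step 3: tau = 3.5989e-12 s = 3.5989 ps

3.5989


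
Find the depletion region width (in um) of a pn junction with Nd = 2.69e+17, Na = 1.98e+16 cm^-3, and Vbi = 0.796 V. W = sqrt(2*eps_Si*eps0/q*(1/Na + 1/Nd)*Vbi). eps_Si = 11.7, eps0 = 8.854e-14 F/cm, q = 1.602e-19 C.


Step 1: 1/Na + 1/Nd = 1/1.98e+16 + 1/2.69e+17 = 5.42225e-17
Step 2: 2*eps*eps0/q = 2*11.7*8.854e-14/1.602e-19 = 1.293281e+07
Step 3: W^2 = 1.293281e+07 * 5.42225e-17 * 0.796 = 5.58194e-10
Step 4: W = sqrt(5.58194e-10) = 2.363e-05 cm = 0.2363 um

0.2363


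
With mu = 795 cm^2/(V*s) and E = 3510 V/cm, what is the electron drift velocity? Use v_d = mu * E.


Step 1: v_d = mu * E
Step 2: v_d = 795 * 3510 = 2790450
Step 3: v_d = 2.79e+06 cm/s

2.79e+06


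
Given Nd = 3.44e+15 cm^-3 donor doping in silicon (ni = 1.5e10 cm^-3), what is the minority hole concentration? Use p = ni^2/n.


Step 1: Since Nd >> ni, n ≈ Nd = 3.44e+15 cm^-3
Step 2: p = ni^2 / n = (1.5e10)^2 / 3.44e+15
Step 3: p = 2.25e20 / 3.44e+15 = 6.54e+04 cm^-3

6.54e+04


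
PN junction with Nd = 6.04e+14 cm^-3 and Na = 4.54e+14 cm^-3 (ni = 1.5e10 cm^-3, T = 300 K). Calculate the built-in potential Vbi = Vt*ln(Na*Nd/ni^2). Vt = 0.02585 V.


Step 1: Compute Na*Nd/ni^2 = 4.54e+14 * 6.04e+14 / (1.5e10)^2 = 1.2187e+09
Step 2: ln(1.2187e+09) = 20.9211
Step 3: Vbi = 0.02585 * 20.9211 = 0.541 V

0.541


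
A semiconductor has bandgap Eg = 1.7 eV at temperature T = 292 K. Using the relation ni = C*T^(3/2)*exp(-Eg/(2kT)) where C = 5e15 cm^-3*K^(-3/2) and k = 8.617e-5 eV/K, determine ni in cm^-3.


Step 1: Compute kT = 8.617e-5 * 292 = 0.02516164 eV
Step 2: Exponent = -Eg/(2kT) = -1.7/(2*0.02516164) = -33.78158
Step 3: T^(3/2) = 292^1.5 = 4989.70
Step 4: ni = 5e15 * 4989.70 * exp(-33.78158) = 5.32e+04 cm^-3

5.32e+04


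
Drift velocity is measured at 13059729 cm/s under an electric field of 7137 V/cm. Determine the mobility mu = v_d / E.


Step 1: mu = v_d / E
Step 2: mu = 13059729 / 7137
Step 3: mu = 1829.86 cm^2/(V*s)

1829.86


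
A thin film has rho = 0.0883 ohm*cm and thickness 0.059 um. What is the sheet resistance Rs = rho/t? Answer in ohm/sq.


Step 1: Convert thickness to cm: t = 0.059 um = 5.9000e-06 cm
Step 2: Rs = rho / t = 0.0883 / 5.9000e-06
Step 3: Rs = 14966.1 ohm/sq

14966.1


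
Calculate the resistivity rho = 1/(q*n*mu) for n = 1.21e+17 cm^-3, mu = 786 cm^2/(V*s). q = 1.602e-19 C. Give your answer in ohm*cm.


Step 1: sigma = q * n * mu = 1.602e-19 * 1.21e+17 * 786 = 1.52360e+01 S/cm
Step 2: rho = 1 / sigma = 1 / 1.52360e+01 = 0.06563 ohm*cm

0.06563


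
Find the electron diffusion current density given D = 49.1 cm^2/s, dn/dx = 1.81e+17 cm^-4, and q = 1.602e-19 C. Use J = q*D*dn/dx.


Step 1: J = q * D * (dn/dx)
Step 2: J = 1.602e-19 * 49.1 * 1.81e+17
Step 3: J = 1.42e+00 A/cm^2

1.42e+00


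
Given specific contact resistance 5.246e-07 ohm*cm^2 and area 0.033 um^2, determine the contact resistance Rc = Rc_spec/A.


Step 1: Convert area to cm^2: 0.033 um^2 = 3.3000e-10 cm^2
Step 2: Rc = Rc_spec / A = 5.246e-07 / 3.3000e-10
Step 3: Rc = 1.59e+03 ohms

1.59e+03
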